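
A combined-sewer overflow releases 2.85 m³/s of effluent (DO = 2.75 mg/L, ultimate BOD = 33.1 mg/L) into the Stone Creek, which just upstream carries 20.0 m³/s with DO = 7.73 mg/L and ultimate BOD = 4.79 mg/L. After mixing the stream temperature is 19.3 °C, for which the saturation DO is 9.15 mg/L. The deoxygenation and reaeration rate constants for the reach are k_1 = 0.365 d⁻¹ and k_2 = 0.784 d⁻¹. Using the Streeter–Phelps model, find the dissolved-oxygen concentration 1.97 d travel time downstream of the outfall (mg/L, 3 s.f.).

DO ≈ 6.73 mg/L

Mixed DO = (20.0×7.73 + 2.85×2.75)/(20.0+2.85) = 162.4/22.85 = 7.109 mg/L.
Mixed L₀ = (20.0×4.79 + 2.85×33.1)/(22.85) = 190.1/22.85 = 8.321 mg/L.
Initial deficit D₀ = C_s − DO₀ = 9.15 − 7.109 = 2.041 mg/L.
D(1.97) = [0.365×8.321/(0.784−0.365)](e^(−0.365×1.97) − e^(−0.784×1.97)) + 2.041 e^(−0.784×1.97)
= 7.249 × (0.4872 − 0.2134) + 2.041 × 0.2134 = 2.420 mg/L.
DO = 9.15 − 2.420 = 6.730 mg/L.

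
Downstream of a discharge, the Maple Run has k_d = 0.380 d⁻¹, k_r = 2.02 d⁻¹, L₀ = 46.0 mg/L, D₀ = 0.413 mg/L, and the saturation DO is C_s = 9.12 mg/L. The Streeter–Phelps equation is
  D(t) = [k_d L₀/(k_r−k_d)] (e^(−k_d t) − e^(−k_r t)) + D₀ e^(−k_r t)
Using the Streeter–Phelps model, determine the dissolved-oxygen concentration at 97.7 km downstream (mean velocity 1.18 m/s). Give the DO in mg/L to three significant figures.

Travel time t = x/v = 97.7 km / (1.18 m/s) = 97700 m / 1.18 m/s = 82800 s = 0.9583 d.
k_d L₀/(k_r−k_d) = 0.380×46.0/(2.02−0.380) = 17.48/1.640 = 10.66 mg/L.
e^(−k_d t) = e^(−0.380×0.9583) = 0.6948; e^(−k_r t) = e^(−2.02×0.9583) = 0.1443.
D = 10.66 × (0.6948 − 0.1443) + 0.413 × 0.1443 = 5.867 + 0.05960 = 5.927 mg/L.
DO = C_s − D = 9.12 − 5.927 = 3.193 mg/L.

DO ≈ 3.19 mg/L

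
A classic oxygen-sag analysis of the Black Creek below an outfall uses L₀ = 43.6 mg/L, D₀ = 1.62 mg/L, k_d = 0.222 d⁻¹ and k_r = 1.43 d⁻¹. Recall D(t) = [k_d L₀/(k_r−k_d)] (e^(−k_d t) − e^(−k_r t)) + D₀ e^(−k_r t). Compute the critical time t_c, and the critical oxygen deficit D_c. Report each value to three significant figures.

At the critical point dD/dt = 0, so k_d L₀ e^(−k_d t) = k_r D. Substituting D(t) from the Streeter–Phelps equation and solving for t gives
t_c = ln[(k_r/k_d)(1 − D₀(k_r−k_d)/(k_d L₀))] / (k_r−k_d).
Here k_r−k_d = 1.208 d⁻¹ and 1 − D₀(k_r−k_d)/(k_d L₀) = 1 − 1.62×1.208/(0.222×43.6) = 0.7978, so
t_c = ln(6.441 × 0.7978) / 1.208 = 1.637 / 1.208 = 1.355 d.
D_c = (k_d/k_r) L₀ e^(−k_d t_c) = (0.222/1.43) × 43.6 × e^(−0.222×1.355) = 0.1552 × 43.6 × 0.7402 = 5.010 mg/L.

t_c ≈ 1.36 d; D_c ≈ 5.01 mg/L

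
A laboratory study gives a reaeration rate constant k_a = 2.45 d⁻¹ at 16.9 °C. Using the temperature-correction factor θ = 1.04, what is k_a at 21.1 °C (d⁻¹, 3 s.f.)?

k_a(T₂) = k_a(T₁) · θ^(T₂−T₁) = 2.45 × 1.04^(21.1−16.9)
= 2.45 × 1.04^4.20 = 2.45 × 1.179 = 2.889 d⁻¹.

k_a ≈ 2.89 d⁻¹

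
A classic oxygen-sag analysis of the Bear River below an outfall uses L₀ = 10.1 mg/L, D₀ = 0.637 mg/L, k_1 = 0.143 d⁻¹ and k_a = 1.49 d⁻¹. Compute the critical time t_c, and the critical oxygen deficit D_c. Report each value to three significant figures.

With k_a/k_1 = 10.42 and 1 − D₀(k_a−k_1)/(k_1 L₀) = 0.4059,
t_c = ln(10.42 × 0.4059) / (1.49 − 0.143) = ln(4.229) / 1.347 = 1.442/1.347 = 1.071 d.
D_c = (k_1/k_a) L₀ e^(−k_1 t_c) = (0.143/1.49) × 10.1 × e^(−0.143×1.071) = 0.09597 × 10.1 × 0.8580 = 0.8317 mg/L.

t_c ≈ 1.07 d; D_c ≈ 0.832 mg/L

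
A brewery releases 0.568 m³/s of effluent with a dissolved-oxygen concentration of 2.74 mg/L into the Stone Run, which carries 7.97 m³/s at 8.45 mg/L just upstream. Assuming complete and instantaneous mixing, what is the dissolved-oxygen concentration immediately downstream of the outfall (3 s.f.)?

8.07 mg/L

Flow-weighted mixing: C = (Q_r C_r + Q_w C_w)/(Q_r + Q_w)
= (7.97×8.45 + 0.568×2.74)/(7.97 + 0.568) = 68.90/8.538 = 8.070 mg/L.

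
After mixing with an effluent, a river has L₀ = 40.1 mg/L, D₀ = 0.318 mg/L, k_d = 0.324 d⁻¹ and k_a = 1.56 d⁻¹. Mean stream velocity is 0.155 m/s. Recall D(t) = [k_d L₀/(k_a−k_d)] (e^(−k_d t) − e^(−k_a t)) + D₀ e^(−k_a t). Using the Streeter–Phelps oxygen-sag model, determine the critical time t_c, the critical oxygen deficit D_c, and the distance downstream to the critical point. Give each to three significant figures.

t_c ≈ 1.25 d; D_c ≈ 5.56 mg/L; x_c ≈ 16.7 km

With k_a/k_d = 4.815 and 1 − D₀(k_a−k_d)/(k_d L₀) = 0.9697,
t_c = ln(4.815 × 0.9697) / (1.56 − 0.324) = ln(4.669) / 1.236 = 1.541/1.236 = 1.247 d.
D_c = (k_d/k_a) L₀ e^(−k_d t_c) = (0.324/1.56) × 40.1 × e^(−0.324×1.247) = 0.2077 × 40.1 × 0.6677 = 5.561 mg/L.
x_c = v t_c = 0.155 m/s × 1.247 d × 86400 s/d = 16700 m ≈ 16.7 km.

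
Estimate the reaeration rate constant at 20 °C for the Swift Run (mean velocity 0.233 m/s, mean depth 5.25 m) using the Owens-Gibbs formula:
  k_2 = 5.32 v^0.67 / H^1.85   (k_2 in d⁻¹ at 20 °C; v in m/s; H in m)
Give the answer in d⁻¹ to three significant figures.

k_2 ≈ 0.0933 d⁻¹

k_2 = 5.32 × 0.233^0.67 / 5.25^1.85 = 5.32 × 0.3768 / 21.49 = 0.09327 d⁻¹.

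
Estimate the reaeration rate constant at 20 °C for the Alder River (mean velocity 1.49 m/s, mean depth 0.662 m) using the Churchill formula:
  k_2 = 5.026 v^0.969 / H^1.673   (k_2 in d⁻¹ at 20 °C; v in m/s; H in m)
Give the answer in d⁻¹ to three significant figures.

k_2 ≈ 14.7 d⁻¹

k_2 = 5.026 × 1.49^0.969 / 0.662^1.673 = 5.026 × 1.472 / 0.5015 = 14.75 d⁻¹.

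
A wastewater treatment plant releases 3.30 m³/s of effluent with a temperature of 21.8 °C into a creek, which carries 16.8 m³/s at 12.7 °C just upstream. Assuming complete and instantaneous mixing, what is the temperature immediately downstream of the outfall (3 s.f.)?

Flow-weighted mixing: C = (Q_r C_r + Q_w C_w)/(Q_r + Q_w)
= (16.8×12.7 + 3.30×21.8)/(16.8 + 3.30) = 285.3/20.10 = 14.19 °C.

14.2 °C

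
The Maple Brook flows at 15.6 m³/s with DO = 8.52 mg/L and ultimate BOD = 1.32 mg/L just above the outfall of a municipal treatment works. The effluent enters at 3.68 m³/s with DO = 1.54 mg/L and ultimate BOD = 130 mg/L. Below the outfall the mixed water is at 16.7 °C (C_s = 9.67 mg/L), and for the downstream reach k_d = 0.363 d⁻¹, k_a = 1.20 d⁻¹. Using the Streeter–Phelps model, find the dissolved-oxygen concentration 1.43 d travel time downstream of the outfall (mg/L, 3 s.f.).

Mixed DO = (15.6×8.52 + 3.68×1.54)/(15.6+3.68) = 138.6/19.28 = 7.188 mg/L.
Mixed L₀ = (15.6×1.32 + 3.68×130)/(19.28) = 499.0/19.28 = 25.88 mg/L.
Initial deficit D₀ = C_s − DO₀ = 9.67 − 7.188 = 2.482 mg/L.
D(1.43) = [0.363×25.88/(1.20−0.363)](e^(−0.363×1.43) − e^(−1.20×1.43)) + 2.482 e^(−1.20×1.43)
= 11.22 × (0.5951 − 0.1798) + 2.482 × 0.1798 = 5.108 mg/L.
DO = 9.67 − 5.108 = 4.562 mg/L.

DO ≈ 4.56 mg/L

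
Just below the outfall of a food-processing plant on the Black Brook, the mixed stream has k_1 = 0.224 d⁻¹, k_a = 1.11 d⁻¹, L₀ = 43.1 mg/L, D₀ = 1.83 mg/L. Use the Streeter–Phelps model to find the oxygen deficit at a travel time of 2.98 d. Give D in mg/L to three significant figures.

k_1 L₀/(k_a−k_1) = 0.224×43.1/(1.11−0.224) = 9.654/0.8860 = 10.90 mg/L.
e^(−k_1 t) = e^(−0.224×2.980) = 0.5130; e^(−k_a t) = e^(−1.11×2.980) = 0.03660.
D = 10.90 × (0.5130 − 0.03660) + 1.83 × 0.03660 = 5.191 + 0.06697 = 5.258 mg/L.

D ≈ 5.26 mg/L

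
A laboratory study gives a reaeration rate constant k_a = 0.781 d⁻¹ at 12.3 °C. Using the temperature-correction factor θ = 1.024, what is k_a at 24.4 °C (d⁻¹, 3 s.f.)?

k_a ≈ 1.04 d⁻¹

k_a(T₂) = k_a(T₁) · θ^(T₂−T₁) = 0.781 × 1.024^(24.4−12.3)
= 0.781 × 1.024^12.1 = 0.781 × 1.332 = 1.041 d⁻¹.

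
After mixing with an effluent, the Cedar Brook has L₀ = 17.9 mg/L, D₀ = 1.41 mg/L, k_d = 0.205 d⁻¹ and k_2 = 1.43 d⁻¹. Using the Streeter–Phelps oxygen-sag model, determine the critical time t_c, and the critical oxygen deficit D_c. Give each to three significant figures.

At the critical point dD/dt = 0, so k_d L₀ e^(−k_d t) = k_2 D. Substituting D(t) from the Streeter–Phelps equation and solving for t gives
t_c = ln[(k_2/k_d)(1 − D₀(k_2−k_d)/(k_d L₀))] / (k_2−k_d).
Here k_2−k_d = 1.225 d⁻¹ and 1 − D₀(k_2−k_d)/(k_d L₀) = 1 − 1.41×1.225/(0.205×17.9) = 0.5293, so
t_c = ln(6.976 × 0.5293) / 1.225 = 1.306 / 1.225 = 1.066 d.
L(t_c) = L₀ e^(−k_d t_c) = 17.9 × 0.8037 = 14.39 mg/L, and at the critical point k_2 D_c = k_d L, so D_c = (0.205/1.43) × 14.39 = 2.062 mg/L.

t_c ≈ 1.07 d; D_c ≈ 2.06 mg/L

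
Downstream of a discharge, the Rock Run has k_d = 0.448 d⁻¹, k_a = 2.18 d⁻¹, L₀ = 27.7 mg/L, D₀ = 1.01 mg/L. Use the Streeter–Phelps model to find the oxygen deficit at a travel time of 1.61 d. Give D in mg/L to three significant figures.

k_d L₀/(k_a−k_d) = 0.448×27.7/(2.18−0.448) = 12.41/1.732 = 7.165 mg/L.
e^(−k_d t) = e^(−0.448×1.610) = 0.4861; e^(−k_a t) = e^(−2.18×1.610) = 0.02990.
D = 7.165 × (0.4861 − 0.02990) + 1.01 × 0.02990 = 3.269 + 0.03020 = 3.299 mg/L.

D ≈ 3.30 mg/L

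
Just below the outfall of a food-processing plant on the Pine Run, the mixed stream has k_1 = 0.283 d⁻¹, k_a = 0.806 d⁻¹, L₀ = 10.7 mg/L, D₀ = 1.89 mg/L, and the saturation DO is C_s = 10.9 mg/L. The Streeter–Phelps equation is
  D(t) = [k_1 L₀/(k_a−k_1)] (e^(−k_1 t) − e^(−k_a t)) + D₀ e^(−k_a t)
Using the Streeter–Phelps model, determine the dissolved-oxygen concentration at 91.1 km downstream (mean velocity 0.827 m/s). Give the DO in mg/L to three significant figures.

DO ≈ 8.26 mg/L

Travel time t = x/v = 91.1 km / (0.827 m/s) = 91100 m / 0.827 m/s = 110200 s = 1.275 d.
k_1 L₀/(k_a−k_1) = 0.283×10.7/(0.806−0.283) = 3.028/0.5230 = 5.790 mg/L.
e^(−k_1 t) = e^(−0.283×1.275) = 0.6971; e^(−k_a t) = e^(−0.806×1.275) = 0.3579.
D = 5.790 × (0.6971 − 0.3579) + 1.89 × 0.3579 = 1.964 + 0.6763 = 2.641 mg/L.
DO = C_s − D = 10.9 − 2.641 = 8.259 mg/L.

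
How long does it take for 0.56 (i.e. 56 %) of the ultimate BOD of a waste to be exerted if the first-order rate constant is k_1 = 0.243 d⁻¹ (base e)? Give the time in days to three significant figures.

y/L₀ = 1 − e^(−k_1 t) = 0.56 ⇒ e^(−k_1 t) = 0.440
t = −ln(0.440) / 0.243 = 0.8210 / 0.243 = 3.379 d.

t ≈ 3.38 d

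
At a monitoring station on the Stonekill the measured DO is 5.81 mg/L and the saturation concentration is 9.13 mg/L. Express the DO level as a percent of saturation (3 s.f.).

% saturation = C/C_s × 100 = 5.81/9.13 × 100 = 63.6 %.

63.6 % saturation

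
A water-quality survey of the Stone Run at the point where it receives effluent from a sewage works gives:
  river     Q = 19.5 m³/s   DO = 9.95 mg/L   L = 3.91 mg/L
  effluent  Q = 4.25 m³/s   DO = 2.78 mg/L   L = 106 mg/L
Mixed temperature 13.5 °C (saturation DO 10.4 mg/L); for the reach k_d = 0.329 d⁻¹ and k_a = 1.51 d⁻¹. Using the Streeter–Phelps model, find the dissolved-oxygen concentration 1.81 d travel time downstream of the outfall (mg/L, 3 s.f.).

DO ≈ 7.28 mg/L

Mixed DO = (19.5×9.95 + 4.25×2.78)/(19.5+4.25) = 205.8/23.75 = 8.667 mg/L.
Mixed L₀ = (19.5×3.91 + 4.25×106)/(23.75) = 526.7/23.75 = 22.18 mg/L.
Initial deficit D₀ = C_s − DO₀ = 10.4 − 8.667 = 1.733 mg/L.
D(1.81) = [0.329×22.18/(1.51−0.329)](e^(−0.329×1.81) − e^(−1.51×1.81)) + 1.733 e^(−1.51×1.81)
= 6.178 × (0.5513 − 0.06502) + 1.733 × 0.06502 = 3.117 mg/L.
DO = 10.4 − 3.117 = 7.283 mg/L.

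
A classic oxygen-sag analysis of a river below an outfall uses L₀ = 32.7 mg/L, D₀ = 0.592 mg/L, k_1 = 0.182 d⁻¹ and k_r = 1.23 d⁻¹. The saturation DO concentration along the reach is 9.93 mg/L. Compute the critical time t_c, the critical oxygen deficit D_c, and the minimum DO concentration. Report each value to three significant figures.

With k_r/k_1 = 6.758 and 1 − D₀(k_r−k_1)/(k_1 L₀) = 0.8958,
t_c = ln(6.758 × 0.8958) / (1.23 − 0.182) = ln(6.054) / 1.048 = 1.801/1.048 = 1.718 d.
L(t_c) = L₀ e^(−k_1 t_c) = 32.7 × 0.7315 = 23.92 mg/L, and at the critical point k_r D_c = k_1 L, so D_c = (0.182/1.23) × 23.92 = 3.539 mg/L.
Minimum DO = C_s − D_c = 9.93 − 3.539 = 6.391 mg/L.

t_c ≈ 1.72 d; D_c ≈ 3.54 mg/L; min DO ≈ 6.39 mg/L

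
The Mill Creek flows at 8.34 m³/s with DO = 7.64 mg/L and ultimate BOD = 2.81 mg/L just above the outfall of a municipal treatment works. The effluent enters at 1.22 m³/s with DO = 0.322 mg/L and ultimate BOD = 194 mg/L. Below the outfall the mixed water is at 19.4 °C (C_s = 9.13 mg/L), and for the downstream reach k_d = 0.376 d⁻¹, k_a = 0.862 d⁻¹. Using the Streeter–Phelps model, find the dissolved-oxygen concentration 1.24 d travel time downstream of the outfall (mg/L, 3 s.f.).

Mixed DO = (8.34×7.64 + 1.22×0.322)/(8.34+1.22) = 64.11/9.560 = 6.706 mg/L.
Mixed L₀ = (8.34×2.81 + 1.22×194)/(9.560) = 260.1/9.560 = 27.21 mg/L.
Initial deficit D₀ = C_s − DO₀ = 9.13 − 6.706 = 2.424 mg/L.
D(1.24) = [0.376×27.21/(0.862−0.376)](e^(−0.376×1.24) − e^(−0.862×1.24)) + 2.424 e^(−0.862×1.24)
= 21.05 × (0.6274 − 0.3434) + 2.424 × 0.3434 = 6.810 mg/L.
DO = 9.13 − 6.810 = 2.320 mg/L.

DO ≈ 2.32 mg/L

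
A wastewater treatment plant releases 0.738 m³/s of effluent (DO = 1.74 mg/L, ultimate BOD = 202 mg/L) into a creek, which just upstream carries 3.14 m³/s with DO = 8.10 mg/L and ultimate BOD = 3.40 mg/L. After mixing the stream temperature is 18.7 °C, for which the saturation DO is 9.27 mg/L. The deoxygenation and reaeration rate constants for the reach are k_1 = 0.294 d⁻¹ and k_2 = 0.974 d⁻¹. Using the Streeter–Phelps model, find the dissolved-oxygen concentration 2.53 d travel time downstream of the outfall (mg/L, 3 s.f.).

Mixed DO = (3.14×8.10 + 0.738×1.74)/(3.14+0.738) = 26.72/3.878 = 6.890 mg/L.
Mixed L₀ = (3.14×3.40 + 0.738×202)/(3.878) = 159.8/3.878 = 41.19 mg/L.
Initial deficit D₀ = C_s − DO₀ = 9.27 − 6.890 = 2.380 mg/L.
D(2.53) = [0.294×41.19/(0.974−0.294)](e^(−0.294×2.53) − e^(−0.974×2.53)) + 2.380 e^(−0.974×2.53)
= 17.81 × (0.4753 − 0.08508) + 2.380 × 0.08508 = 7.153 mg/L.
DO = 9.27 − 7.153 = 2.117 mg/L.

DO ≈ 2.12 mg/L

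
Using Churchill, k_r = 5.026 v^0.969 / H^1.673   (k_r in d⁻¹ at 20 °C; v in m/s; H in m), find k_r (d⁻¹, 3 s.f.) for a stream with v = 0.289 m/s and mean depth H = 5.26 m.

k_r ≈ 0.0939 d⁻¹

k_r = 5.026 × 0.289^0.969 / 5.26^1.673 = 5.026 × 0.3003 / 16.08 = 0.09389 d⁻¹.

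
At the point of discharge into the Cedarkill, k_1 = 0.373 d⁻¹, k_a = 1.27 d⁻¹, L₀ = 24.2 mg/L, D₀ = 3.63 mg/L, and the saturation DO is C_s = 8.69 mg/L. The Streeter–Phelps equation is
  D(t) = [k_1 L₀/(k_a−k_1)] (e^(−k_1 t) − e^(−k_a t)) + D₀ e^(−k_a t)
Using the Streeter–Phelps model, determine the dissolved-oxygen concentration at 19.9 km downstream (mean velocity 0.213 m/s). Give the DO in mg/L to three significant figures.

DO ≈ 3.60 mg/L

Travel time t = x/v = 19.9 km / (0.213 m/s) = 19900 m / 0.213 m/s = 93430 s = 1.081 d.
k_1 L₀/(k_a−k_1) = 0.373×24.2/(1.27−0.373) = 9.027/0.8970 = 10.06 mg/L.
e^(−k_1 t) = e^(−0.373×1.081) = 0.6681; e^(−k_a t) = e^(−1.27×1.081) = 0.2533.
D = 10.06 × (0.6681 − 0.2533) + 3.63 × 0.2533 = 4.174 + 0.9194 = 5.094 mg/L.
DO = C_s − D = 8.69 − 5.094 = 3.596 mg/L.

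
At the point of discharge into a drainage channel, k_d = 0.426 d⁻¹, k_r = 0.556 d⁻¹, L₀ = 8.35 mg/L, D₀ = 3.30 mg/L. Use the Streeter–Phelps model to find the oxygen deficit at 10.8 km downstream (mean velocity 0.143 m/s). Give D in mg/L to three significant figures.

Travel time t = x/v = 10.8 km / (0.143 m/s) = 10800 m / 0.143 m/s = 75520 s = 0.8741 d.
k_d L₀/(k_r−k_d) = 0.426×8.35/(0.556−0.426) = 3.557/0.1300 = 27.36 mg/L.
e^(−k_d t) = e^(−0.426×0.8741) = 0.6891; e^(−k_r t) = e^(−0.556×0.8741) = 0.6151.
D = 27.36 × (0.6891 − 0.6151) + 3.30 × 0.6151 = 2.025 + 2.030 = 4.055 mg/L.

D ≈ 4.06 mg/L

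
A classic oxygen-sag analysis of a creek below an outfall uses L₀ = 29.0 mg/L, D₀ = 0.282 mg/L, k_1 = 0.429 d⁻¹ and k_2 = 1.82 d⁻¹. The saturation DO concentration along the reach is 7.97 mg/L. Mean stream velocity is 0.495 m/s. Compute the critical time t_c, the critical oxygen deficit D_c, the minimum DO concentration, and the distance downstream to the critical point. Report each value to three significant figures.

At the critical point dD/dt = 0, so k_1 L₀ e^(−k_1 t) = k_2 D. Substituting D(t) from the Streeter–Phelps equation and solving for t gives
t_c = ln[(k_2/k_1)(1 − D₀(k_2−k_1)/(k_1 L₀))] / (k_2−k_1).
Here k_2−k_1 = 1.391 d⁻¹ and 1 − D₀(k_2−k_1)/(k_1 L₀) = 1 − 0.282×1.391/(0.429×29.0) = 0.9685, so
t_c = ln(4.242 × 0.9685) / 1.391 = 1.413 / 1.391 = 1.016 d.
D_c = (k_1/k_2) L₀ e^(−k_1 t_c) = (0.429/1.82) × 29.0 × e^(−0.429×1.016) = 0.2357 × 29.0 × 0.6467 = 4.421 mg/L.
Minimum DO = C_s − D_c = 7.97 − 4.421 = 3.549 mg/L.
x_c = v t_c = 0.495 m/s × 1.016 d × 86400 s/d = 43450 m ≈ 43.4 km.

t_c ≈ 1.02 d; D_c ≈ 4.42 mg/L; min DO ≈ 3.55 mg/L; x_c ≈ 43.4 km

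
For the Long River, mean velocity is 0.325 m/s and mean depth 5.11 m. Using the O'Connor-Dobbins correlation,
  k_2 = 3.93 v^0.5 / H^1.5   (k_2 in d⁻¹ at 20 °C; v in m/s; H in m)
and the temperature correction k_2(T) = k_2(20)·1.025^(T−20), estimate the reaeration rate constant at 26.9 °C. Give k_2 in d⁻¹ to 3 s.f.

k_2 ≈ 0.230 d⁻¹

k_2(20) = 3.93 × 0.325^0.5 / 5.11^1.5 = 3.93 × 0.5701 / 11.55 = 0.1940 d⁻¹.
k_2(26.9) = 0.1940 × 1.025^(26.9−20) = 0.1940 × 1.186 = 0.2300 d⁻¹.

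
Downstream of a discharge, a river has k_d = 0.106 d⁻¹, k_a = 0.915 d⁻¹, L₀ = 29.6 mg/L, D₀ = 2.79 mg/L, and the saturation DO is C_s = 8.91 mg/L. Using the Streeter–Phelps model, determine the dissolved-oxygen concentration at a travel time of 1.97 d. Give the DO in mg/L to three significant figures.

DO ≈ 5.94 mg/L

k_d L₀/(k_a−k_d) = 0.106×29.6/(0.915−0.106) = 3.138/0.8090 = 3.878 mg/L.
e^(−k_d t) = e^(−0.106×1.970) = 0.8115; e^(−k_a t) = e^(−0.915×1.970) = 0.1649.
D = 3.878 × (0.8115 − 0.1649) + 2.79 × 0.1649 = 2.508 + 0.4600 = 2.968 mg/L.
DO = C_s − D = 8.91 − 2.968 = 5.942 mg/L.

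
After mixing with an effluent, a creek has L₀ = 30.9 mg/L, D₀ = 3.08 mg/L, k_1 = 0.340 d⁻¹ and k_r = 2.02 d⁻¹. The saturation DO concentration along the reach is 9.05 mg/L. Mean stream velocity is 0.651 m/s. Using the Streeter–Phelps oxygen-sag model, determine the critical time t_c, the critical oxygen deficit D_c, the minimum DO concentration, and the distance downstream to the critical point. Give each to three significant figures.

t_c ≈ 0.657 d; D_c ≈ 4.16 mg/L; min DO ≈ 4.89 mg/L; x_c ≈ 36.9 km

t_c = [1/(k_r−k_1)] ln[(k_r/k_1)(1 − D₀(k_r−k_1)/(k_1 L₀))]
= [1/(2.02−0.340)] ln[(2.02/0.340)(1 − 3.08×1.680/(0.340×30.9))]
= (1/1.680) ln[5.941 × 0.5075] = 0.5952 × ln(3.015) = 0.5952 × 1.104 = 0.6569 d.
D_c = (k_1/k_r) L₀ e^(−k_1 t_c) = (0.340/2.02) × 30.9 × e^(−0.340×0.6569) = 0.1683 × 30.9 × 0.7998 = 4.160 mg/L.
Minimum DO = C_s − D_c = 9.05 − 4.160 = 4.890 mg/L.
x_c = v t_c = 0.651 m/s × 0.6569 d × 86400 s/d = 36950 m ≈ 36.9 km.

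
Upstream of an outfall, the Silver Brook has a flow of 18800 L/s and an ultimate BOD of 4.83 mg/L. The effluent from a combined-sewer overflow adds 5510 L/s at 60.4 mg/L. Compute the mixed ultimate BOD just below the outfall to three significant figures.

Flow-weighted mixing: C = (Q_r C_r + Q_w C_w)/(Q_r + Q_w)
= (18800×4.83 + 5510×60.4)/(18800 + 5510) = 423600/24310 = 17.43 mg/L.

17.4 mg/L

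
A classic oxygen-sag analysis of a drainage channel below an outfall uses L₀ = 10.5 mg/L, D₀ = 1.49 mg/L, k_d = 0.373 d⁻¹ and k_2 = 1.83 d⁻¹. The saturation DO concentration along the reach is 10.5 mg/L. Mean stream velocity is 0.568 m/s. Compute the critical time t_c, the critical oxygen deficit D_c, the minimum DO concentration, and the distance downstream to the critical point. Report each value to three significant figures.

t_c = [1/(k_2−k_d)] ln[(k_2/k_d)(1 − D₀(k_2−k_d)/(k_d L₀))]
= [1/(1.83−0.373)] ln[(1.83/0.373)(1 − 1.49×1.457/(0.373×10.5))]
= (1/1.457) ln[4.906 × 0.4457] = 0.6863 × ln(2.187) = 0.6863 × 0.7824 = 0.5370 d.
D_c = (k_d/k_2) L₀ e^(−k_d t_c) = (0.373/1.83) × 10.5 × e^(−0.373×0.5370) = 0.2038 × 10.5 × 0.8185 = 1.752 mg/L.
Minimum DO = C_s − D_c = 10.5 − 1.752 = 8.748 mg/L.
x_c = v t_c = 0.568 m/s × 0.5370 d × 86400 s/d = 26350 m ≈ 26.4 km.

t_c ≈ 0.537 d; D_c ≈ 1.75 mg/L; min DO ≈ 8.75 mg/L; x_c ≈ 26.4 km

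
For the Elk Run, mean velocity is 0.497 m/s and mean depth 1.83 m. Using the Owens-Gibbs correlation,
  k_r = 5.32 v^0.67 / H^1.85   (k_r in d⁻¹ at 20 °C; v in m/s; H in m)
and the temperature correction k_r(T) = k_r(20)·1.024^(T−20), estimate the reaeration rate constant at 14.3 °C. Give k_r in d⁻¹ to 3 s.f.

k_r ≈ 0.951 d⁻¹

k_r(20) = 5.32 × 0.497^0.67 / 1.83^1.85 = 5.32 × 0.6260 / 3.059 = 1.089 d⁻¹.
k_r(14.3) = 1.089 × 1.024^(14.3−20) = 1.089 × 0.8736 = 0.9511 d⁻¹.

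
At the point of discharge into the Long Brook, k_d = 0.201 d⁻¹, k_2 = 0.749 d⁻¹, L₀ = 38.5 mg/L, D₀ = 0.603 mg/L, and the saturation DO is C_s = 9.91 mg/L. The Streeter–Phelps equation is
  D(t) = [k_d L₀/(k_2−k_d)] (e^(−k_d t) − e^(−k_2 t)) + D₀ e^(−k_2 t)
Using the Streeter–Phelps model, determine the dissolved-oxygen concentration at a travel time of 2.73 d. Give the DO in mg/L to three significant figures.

DO ≈ 3.50 mg/L

k_d L₀/(k_2−k_d) = 0.201×38.5/(0.749−0.201) = 7.739/0.5480 = 14.12 mg/L.
e^(−k_d t) = e^(−0.201×2.730) = 0.5777; e^(−k_2 t) = e^(−0.749×2.730) = 0.1294.
D = 14.12 × (0.5777 − 0.1294) + 0.603 × 0.1294 = 6.330 + 0.07803 = 6.408 mg/L.
DO = C_s − D = 9.91 − 6.408 = 3.502 mg/L.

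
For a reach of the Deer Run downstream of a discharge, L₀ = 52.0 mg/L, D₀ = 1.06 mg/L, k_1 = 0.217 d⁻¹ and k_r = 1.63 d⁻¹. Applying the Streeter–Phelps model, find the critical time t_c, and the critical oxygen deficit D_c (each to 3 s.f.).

At the critical point dD/dt = 0, so k_1 L₀ e^(−k_1 t) = k_r D. Substituting D(t) from the Streeter–Phelps equation and solving for t gives
t_c = ln[(k_r/k_1)(1 − D₀(k_r−k_1)/(k_1 L₀))] / (k_r−k_1).
Here k_r−k_1 = 1.413 d⁻¹ and 1 − D₀(k_r−k_1)/(k_1 L₀) = 1 − 1.06×1.413/(0.217×52.0) = 0.8673, so
t_c = ln(7.512 × 0.8673) / 1.413 = 1.874 / 1.413 = 1.326 d.
L(t_c) = L₀ e^(−k_1 t_c) = 52.0 × 0.7499 = 39.00 mg/L, and at the critical point k_r D_c = k_1 L, so D_c = (0.217/1.63) × 39.00 = 5.191 mg/L.

t_c ≈ 1.33 d; D_c ≈ 5.19 mg/L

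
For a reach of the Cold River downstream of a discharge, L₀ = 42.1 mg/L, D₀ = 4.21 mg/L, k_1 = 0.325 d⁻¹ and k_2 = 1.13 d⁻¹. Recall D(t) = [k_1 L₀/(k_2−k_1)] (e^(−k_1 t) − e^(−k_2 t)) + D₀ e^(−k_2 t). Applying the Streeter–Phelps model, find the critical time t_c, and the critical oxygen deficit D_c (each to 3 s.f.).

At the critical point dD/dt = 0, so k_1 L₀ e^(−k_1 t) = k_2 D. Substituting D(t) from the Streeter–Phelps equation and solving for t gives
t_c = ln[(k_2/k_1)(1 − D₀(k_2−k_1)/(k_1 L₀))] / (k_2−k_1).
Here k_2−k_1 = 0.8050 d⁻¹ and 1 − D₀(k_2−k_1)/(k_1 L₀) = 1 − 4.21×0.8050/(0.325×42.1) = 0.7523, so
t_c = ln(3.477 × 0.7523) / 0.8050 = 0.9615 / 0.8050 = 1.194 d.
L(t_c) = L₀ e^(−k_1 t_c) = 42.1 × 0.6783 = 28.56 mg/L, and at the critical point k_2 D_c = k_1 L, so D_c = (0.325/1.13) × 28.56 = 8.213 mg/L.

t_c ≈ 1.19 d; D_c ≈ 8.21 mg/L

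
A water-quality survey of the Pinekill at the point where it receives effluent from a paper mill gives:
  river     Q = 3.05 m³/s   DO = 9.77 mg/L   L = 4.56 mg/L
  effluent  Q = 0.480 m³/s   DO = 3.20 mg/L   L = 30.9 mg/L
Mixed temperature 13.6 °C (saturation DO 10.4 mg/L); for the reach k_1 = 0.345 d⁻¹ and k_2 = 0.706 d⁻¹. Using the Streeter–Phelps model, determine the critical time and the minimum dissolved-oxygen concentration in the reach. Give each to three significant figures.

Mixed DO = (3.05×9.77 + 0.480×3.20)/(3.05+0.480) = 31.33/3.530 = 8.877 mg/L.
Mixed L₀ = (3.05×4.56 + 0.480×30.9)/(3.530) = 28.74/3.530 = 8.142 mg/L.
Initial deficit D₀ = C_s − DO₀ = 10.4 − 8.877 = 1.523 mg/L.
t_c = (1/0.3610) ln[(0.706/0.345)(1 − 1.523×0.3610/(0.345×8.142))] = 2.770 × ln(1.646) = 1.380 d.
D_c = (0.345/0.706) × 8.142 × e^(−0.345×1.380) = 0.4887 × 8.142 × 0.6212 = 2.471 mg/L.
Minimum DO = 10.4 − 2.471 = 7.929 mg/L.

t_c ≈ 1.38 d; minimum DO ≈ 7.93 mg/L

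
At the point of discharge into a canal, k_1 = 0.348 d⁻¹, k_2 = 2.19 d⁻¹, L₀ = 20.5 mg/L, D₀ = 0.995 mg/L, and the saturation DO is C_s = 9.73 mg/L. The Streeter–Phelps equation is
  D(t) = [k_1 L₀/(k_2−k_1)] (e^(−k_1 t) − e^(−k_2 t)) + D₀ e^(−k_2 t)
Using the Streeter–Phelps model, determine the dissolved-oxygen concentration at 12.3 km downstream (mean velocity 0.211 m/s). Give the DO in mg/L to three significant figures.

Travel time t = x/v = 12.3 km / (0.211 m/s) = 12300 m / 0.211 m/s = 58290 s = 0.6747 d.
k_1 L₀/(k_2−k_1) = 0.348×20.5/(2.19−0.348) = 7.134/1.842 = 3.873 mg/L.
e^(−k_1 t) = e^(−0.348×0.6747) = 0.7907; e^(−k_2 t) = e^(−2.19×0.6747) = 0.2282.
D = 3.873 × (0.7907 − 0.2282) + 0.995 × 0.2282 = 2.179 + 0.2270 = 2.406 mg/L.
DO = C_s − D = 9.73 − 2.406 = 7.324 mg/L.

DO ≈ 7.32 mg/L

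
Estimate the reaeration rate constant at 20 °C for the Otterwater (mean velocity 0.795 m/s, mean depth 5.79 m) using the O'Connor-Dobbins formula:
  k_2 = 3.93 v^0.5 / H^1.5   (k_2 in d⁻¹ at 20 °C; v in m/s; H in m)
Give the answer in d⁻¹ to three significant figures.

k_2 = 3.93 × 0.795^0.5 / 5.79^1.5 = 3.93 × 0.8916 / 13.93 = 0.2515 d⁻¹.

k_2 ≈ 0.252 d⁻¹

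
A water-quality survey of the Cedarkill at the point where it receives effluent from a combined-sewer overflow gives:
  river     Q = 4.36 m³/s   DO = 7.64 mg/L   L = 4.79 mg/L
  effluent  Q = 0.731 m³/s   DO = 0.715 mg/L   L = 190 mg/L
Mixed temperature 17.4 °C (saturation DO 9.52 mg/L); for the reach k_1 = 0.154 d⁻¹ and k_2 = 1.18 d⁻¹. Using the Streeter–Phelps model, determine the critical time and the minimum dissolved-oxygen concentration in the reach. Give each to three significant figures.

t_c ≈ 1.07 d; minimum DO ≈ 6.04 mg/L

Mixed DO = (4.36×7.64 + 0.731×0.715)/(4.36+0.731) = 33.83/5.091 = 6.646 mg/L.
Mixed L₀ = (4.36×4.79 + 0.731×190)/(5.091) = 159.8/5.091 = 31.38 mg/L.
Initial deficit D₀ = C_s − DO₀ = 9.52 − 6.646 = 2.874 mg/L.
t_c = (1/1.026) ln[(1.18/0.154)(1 − 2.874×1.026/(0.154×31.38))] = 0.9747 × ln(2.987) = 1.067 d.
D_c = (0.154/1.18) × 31.38 × e^(−0.154×1.067) = 0.1305 × 31.38 × 0.8485 = 3.475 mg/L.
Minimum DO = 9.52 − 3.475 = 6.045 mg/L.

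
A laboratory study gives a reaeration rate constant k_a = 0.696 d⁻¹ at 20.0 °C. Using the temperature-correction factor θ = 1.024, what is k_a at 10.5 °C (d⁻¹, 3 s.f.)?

k_a(T₂) = k_a(T₁) · θ^(T₂−T₁) = 0.696 × 1.024^(10.5−20.0)
= 0.696 × 1.024^-9.50 = 0.696 × 0.7983 = 0.5556 d⁻¹.

k_a ≈ 0.556 d⁻¹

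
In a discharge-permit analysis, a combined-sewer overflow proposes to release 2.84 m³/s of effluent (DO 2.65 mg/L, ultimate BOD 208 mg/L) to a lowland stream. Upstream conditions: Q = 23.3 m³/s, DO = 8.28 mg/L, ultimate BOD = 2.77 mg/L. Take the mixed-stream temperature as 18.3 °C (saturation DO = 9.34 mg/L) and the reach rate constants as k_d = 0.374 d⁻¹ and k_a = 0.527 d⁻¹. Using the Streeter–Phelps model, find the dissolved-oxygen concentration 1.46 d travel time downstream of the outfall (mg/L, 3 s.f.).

Mixed DO = (23.3×8.28 + 2.84×2.65)/(23.3+2.84) = 200.4/26.14 = 7.668 mg/L.
Mixed L₀ = (23.3×2.77 + 2.84×208)/(26.14) = 655.3/26.14 = 25.07 mg/L.
Initial deficit D₀ = C_s − DO₀ = 9.34 − 7.668 = 1.672 mg/L.
D(1.46) = [0.374×25.07/(0.527−0.374)](e^(−0.374×1.46) − e^(−0.527×1.46)) + 1.672 e^(−0.527×1.46)
= 61.28 × (0.5792 − 0.4633) + 1.672 × 0.4633 = 7.880 mg/L.
DO = 9.34 − 7.880 = 1.460 mg/L.

DO ≈ 1.46 mg/L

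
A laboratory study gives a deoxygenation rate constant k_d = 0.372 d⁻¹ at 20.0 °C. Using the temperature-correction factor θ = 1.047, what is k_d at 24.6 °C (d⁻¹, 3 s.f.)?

k_d(T₂) = k_d(T₁) · θ^(T₂−T₁) = 0.372 × 1.047^(24.6−20.0)
= 0.372 × 1.047^4.60 = 0.372 × 1.235 = 0.4595 d⁻¹.

k_d ≈ 0.460 d⁻¹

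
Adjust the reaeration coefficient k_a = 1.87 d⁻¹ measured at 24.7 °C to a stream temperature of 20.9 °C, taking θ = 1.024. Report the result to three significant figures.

k_a ≈ 1.71 d⁻¹

k_a(T₂) = k_a(T₁) · θ^(T₂−T₁) = 1.87 × 1.024^(20.9−24.7)
= 1.87 × 1.024^-3.80 = 1.87 × 0.9138 = 1.709 d⁻¹.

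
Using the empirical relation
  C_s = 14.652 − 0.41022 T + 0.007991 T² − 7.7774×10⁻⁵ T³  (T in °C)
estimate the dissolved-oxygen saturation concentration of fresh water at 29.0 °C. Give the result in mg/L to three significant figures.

C_s ≈ 7.58 mg/L

C_s = 14.652 − 0.41022×29.0 + 0.007991×29.0² − 7.7774×10⁻⁵×29.0³ = 7.579 mg/L.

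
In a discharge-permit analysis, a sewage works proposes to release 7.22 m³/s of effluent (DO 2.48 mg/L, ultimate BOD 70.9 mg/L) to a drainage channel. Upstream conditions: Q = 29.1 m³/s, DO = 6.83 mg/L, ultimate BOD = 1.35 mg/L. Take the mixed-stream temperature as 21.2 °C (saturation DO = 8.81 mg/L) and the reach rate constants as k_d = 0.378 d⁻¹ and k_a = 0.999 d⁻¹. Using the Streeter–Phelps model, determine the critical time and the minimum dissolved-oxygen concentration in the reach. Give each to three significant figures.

t_c ≈ 0.972 d; minimum DO ≈ 4.83 mg/L

Mixed DO = (29.1×6.83 + 7.22×2.48)/(29.1+7.22) = 216.7/36.32 = 5.965 mg/L.
Mixed L₀ = (29.1×1.35 + 7.22×70.9)/(36.32) = 551.2/36.32 = 15.18 mg/L.
Initial deficit D₀ = C_s − DO₀ = 8.81 − 5.965 = 2.845 mg/L.
t_c = (1/0.6210) ln[(0.999/0.378)(1 − 2.845×0.6210/(0.378×15.18))] = 1.610 × ln(1.829) = 0.9722 d.
D_c = (0.378/0.999) × 15.18 × e^(−0.378×0.9722) = 0.3784 × 15.18 × 0.6925 = 3.976 mg/L.
Minimum DO = 8.81 − 3.976 = 4.834 mg/L.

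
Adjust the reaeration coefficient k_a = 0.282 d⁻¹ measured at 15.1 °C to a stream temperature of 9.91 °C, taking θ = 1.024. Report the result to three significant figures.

k_a ≈ 0.249 d⁻¹

k_a(T₂) = k_a(T₁) · θ^(T₂−T₁) = 0.282 × 1.024^(9.91−15.1)
= 0.282 × 1.024^-5.19 = 0.282 × 0.8842 = 0.2493 d⁻¹.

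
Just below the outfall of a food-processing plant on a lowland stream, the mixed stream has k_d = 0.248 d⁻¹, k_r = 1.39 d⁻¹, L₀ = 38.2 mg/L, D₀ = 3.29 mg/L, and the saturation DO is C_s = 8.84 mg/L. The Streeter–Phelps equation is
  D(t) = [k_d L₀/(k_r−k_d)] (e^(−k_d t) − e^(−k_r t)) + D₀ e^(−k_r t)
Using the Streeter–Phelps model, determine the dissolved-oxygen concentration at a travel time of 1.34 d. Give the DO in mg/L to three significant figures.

DO ≈ 3.67 mg/L

k_d L₀/(k_r−k_d) = 0.248×38.2/(1.39−0.248) = 9.474/1.142 = 8.296 mg/L.
e^(−k_d t) = e^(−0.248×1.340) = 0.7173; e^(−k_r t) = e^(−1.39×1.340) = 0.1553.
D = 8.296 × (0.7173 − 0.1553) + 3.29 × 0.1553 = 4.662 + 0.5108 = 5.173 mg/L.
DO = C_s − D = 8.84 − 5.173 = 3.667 mg/L.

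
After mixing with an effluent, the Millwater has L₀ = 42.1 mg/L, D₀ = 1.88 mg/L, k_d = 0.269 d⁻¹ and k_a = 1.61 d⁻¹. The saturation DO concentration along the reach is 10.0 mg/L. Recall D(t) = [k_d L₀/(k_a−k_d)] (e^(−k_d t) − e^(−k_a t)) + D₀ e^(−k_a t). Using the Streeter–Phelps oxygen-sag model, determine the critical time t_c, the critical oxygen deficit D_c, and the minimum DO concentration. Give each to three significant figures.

t_c = [1/(k_a−k_d)] ln[(k_a/k_d)(1 − D₀(k_a−k_d)/(k_d L₀))]
= [1/(1.61−0.269)] ln[(1.61/0.269)(1 − 1.88×1.341/(0.269×42.1))]
= (1/1.341) ln[5.985 × 0.7774] = 0.7457 × ln(4.653) = 0.7457 × 1.537 = 1.147 d.
D_c = (k_d/k_a) L₀ e^(−k_d t_c) = (0.269/1.61) × 42.1 × e^(−0.269×1.147) = 0.1671 × 42.1 × 0.7346 = 5.167 mg/L.
Minimum DO = C_s − D_c = 10.0 − 5.167 = 4.833 mg/L.

t_c ≈ 1.15 d; D_c ≈ 5.17 mg/L; min DO ≈ 4.83 mg/L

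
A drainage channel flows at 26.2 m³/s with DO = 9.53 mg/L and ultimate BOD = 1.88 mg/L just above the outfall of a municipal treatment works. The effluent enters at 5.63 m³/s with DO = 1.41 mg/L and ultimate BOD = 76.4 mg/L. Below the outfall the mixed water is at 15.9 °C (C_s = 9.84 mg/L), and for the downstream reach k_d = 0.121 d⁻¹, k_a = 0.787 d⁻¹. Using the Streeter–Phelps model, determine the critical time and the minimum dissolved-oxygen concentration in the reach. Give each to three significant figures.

Mixed DO = (26.2×9.53 + 5.63×1.41)/(26.2+5.63) = 257.6/31.83 = 8.094 mg/L.
Mixed L₀ = (26.2×1.88 + 5.63×76.4)/(31.83) = 479.4/31.83 = 15.06 mg/L.
Initial deficit D₀ = C_s − DO₀ = 9.84 − 8.094 = 1.746 mg/L.
t_c = (1/0.6660) ln[(0.787/0.121)(1 − 1.746×0.6660/(0.121×15.06))] = 1.502 × ln(2.353) = 1.285 d.
D_c = (0.121/0.787) × 15.06 × e^(−0.121×1.285) = 0.1537 × 15.06 × 0.8560 = 1.982 mg/L.
Minimum DO = 9.84 − 1.982 = 7.858 mg/L.

t_c ≈ 1.29 d; minimum DO ≈ 7.86 mg/L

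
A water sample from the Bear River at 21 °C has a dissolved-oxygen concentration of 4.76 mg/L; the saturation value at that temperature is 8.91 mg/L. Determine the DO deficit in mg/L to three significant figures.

D ≈ 4.15 mg/L

D = C_s − C = 8.91 − 4.76 = 4.15 mg/L.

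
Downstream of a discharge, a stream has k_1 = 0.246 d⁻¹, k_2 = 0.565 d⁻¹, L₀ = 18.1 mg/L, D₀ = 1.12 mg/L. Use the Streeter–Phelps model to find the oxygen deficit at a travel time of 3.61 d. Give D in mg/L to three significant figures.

D ≈ 4.07 mg/L

k_1 L₀/(k_2−k_1) = 0.246×18.1/(0.565−0.246) = 4.453/0.3190 = 13.96 mg/L.
e^(−k_1 t) = e^(−0.246×3.610) = 0.4115; e^(−k_2 t) = e^(−0.565×3.610) = 0.1301.
D = 13.96 × (0.4115 − 0.1301) + 1.12 × 0.1301 = 3.927 + 0.1457 = 4.073 mg/L.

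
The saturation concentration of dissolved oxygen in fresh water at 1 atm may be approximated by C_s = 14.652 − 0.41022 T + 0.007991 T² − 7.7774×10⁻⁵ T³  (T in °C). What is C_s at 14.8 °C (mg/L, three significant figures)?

C_s = 14.652 − 0.41022×14.8 + 0.007991×14.8² − 7.7774×10⁻⁵×14.8³ = 10.08 mg/L.

C_s ≈ 10.1 mg/L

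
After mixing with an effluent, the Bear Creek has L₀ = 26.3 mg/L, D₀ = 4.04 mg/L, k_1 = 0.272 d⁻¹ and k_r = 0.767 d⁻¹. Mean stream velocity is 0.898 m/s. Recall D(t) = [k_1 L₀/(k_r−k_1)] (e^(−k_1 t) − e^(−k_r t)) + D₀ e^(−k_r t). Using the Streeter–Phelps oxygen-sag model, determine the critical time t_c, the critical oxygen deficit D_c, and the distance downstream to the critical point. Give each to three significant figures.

With k_r/k_1 = 2.820 and 1 − D₀(k_r−k_1)/(k_1 L₀) = 0.7204,
t_c = ln(2.820 × 0.7204) / (0.767 − 0.272) = ln(2.032) / 0.4950 = 0.7088/0.4950 = 1.432 d.
L(t_c) = L₀ e^(−k_1 t_c) = 26.3 × 0.6774 = 17.82 mg/L, and at the critical point k_r D_c = k_1 L, so D_c = (0.272/0.767) × 17.82 = 6.318 mg/L.
x_c = v t_c = 0.898 m/s × 1.432 d × 86400 s/d = 111100 m ≈ 111 km.

t_c ≈ 1.43 d; D_c ≈ 6.32 mg/L; x_c ≈ 111 km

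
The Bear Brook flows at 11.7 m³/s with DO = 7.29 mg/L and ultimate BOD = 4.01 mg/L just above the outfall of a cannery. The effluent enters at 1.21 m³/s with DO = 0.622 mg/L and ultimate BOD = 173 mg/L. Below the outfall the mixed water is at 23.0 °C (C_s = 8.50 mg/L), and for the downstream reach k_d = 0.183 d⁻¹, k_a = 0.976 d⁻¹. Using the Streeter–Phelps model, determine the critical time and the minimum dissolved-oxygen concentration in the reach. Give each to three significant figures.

t_c ≈ 1.47 d; minimum DO ≈ 5.65 mg/L

Mixed DO = (11.7×7.29 + 1.21×0.622)/(11.7+1.21) = 86.05/12.91 = 6.665 mg/L.
Mixed L₀ = (11.7×4.01 + 1.21×173)/(12.91) = 256.2/12.91 = 19.85 mg/L.
Initial deficit D₀ = C_s − DO₀ = 8.50 − 6.665 = 1.835 mg/L.
t_c = (1/0.7930) ln[(0.976/0.183)(1 − 1.835×0.7930/(0.183×19.85))] = 1.261 × ln(3.197) = 1.465 d.
D_c = (0.183/0.976) × 19.85 × e^(−0.183×1.465) = 0.1875 × 19.85 × 0.7648 = 2.846 mg/L.
Minimum DO = 8.50 − 2.846 = 5.654 mg/L.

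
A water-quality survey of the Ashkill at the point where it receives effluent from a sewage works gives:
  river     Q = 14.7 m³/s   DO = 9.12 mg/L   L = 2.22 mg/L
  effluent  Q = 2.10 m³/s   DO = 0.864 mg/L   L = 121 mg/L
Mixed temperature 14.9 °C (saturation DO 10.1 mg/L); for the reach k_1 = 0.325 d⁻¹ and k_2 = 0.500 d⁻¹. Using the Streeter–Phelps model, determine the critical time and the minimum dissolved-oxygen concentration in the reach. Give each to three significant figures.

Mixed DO = (14.7×9.12 + 2.10×0.864)/(14.7+2.10) = 135.9/16.80 = 8.088 mg/L.
Mixed L₀ = (14.7×2.22 + 2.10×121)/(16.80) = 286.7/16.80 = 17.07 mg/L.
Initial deficit D₀ = C_s − DO₀ = 10.1 − 8.088 = 2.012 mg/L.
t_c = (1/0.1750) ln[(0.500/0.325)(1 − 2.012×0.1750/(0.325×17.07))] = 5.714 × ln(1.441) = 2.087 d.
D_c = (0.325/0.500) × 17.07 × e^(−0.325×2.087) = 0.6500 × 17.07 × 0.5075 = 5.630 mg/L.
Minimum DO = 10.1 − 5.630 = 4.470 mg/L.

t_c ≈ 2.09 d; minimum DO ≈ 4.47 mg/L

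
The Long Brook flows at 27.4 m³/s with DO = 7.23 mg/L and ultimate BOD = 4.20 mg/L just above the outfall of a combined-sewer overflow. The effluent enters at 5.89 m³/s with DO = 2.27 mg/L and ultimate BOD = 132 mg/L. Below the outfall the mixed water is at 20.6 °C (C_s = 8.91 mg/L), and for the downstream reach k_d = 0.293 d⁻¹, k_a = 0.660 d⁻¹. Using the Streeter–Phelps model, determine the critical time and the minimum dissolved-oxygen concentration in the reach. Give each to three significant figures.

t_c ≈ 1.87 d; minimum DO ≈ 2.02 mg/L

Mixed DO = (27.4×7.23 + 5.89×2.27)/(27.4+5.89) = 211.5/33.29 = 6.352 mg/L.
Mixed L₀ = (27.4×4.20 + 5.89×132)/(33.29) = 892.6/33.29 = 26.81 mg/L.
Initial deficit D₀ = C_s − DO₀ = 8.91 − 6.352 = 2.558 mg/L.
t_c = (1/0.3670) ln[(0.660/0.293)(1 − 2.558×0.3670/(0.293×26.81))] = 2.725 × ln(1.983) = 1.866 d.
D_c = (0.293/0.660) × 26.81 × e^(−0.293×1.866) = 0.4439 × 26.81 × 0.5788 = 6.890 mg/L.
Minimum DO = 8.91 − 6.890 = 2.020 mg/L.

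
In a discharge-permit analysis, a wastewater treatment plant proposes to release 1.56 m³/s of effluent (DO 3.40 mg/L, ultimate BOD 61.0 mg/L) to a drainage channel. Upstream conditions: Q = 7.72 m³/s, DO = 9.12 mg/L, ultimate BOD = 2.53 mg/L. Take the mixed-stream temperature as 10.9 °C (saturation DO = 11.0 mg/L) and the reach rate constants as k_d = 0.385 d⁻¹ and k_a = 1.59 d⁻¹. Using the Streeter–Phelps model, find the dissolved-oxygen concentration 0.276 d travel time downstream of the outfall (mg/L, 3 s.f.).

Mixed DO = (7.72×9.12 + 1.56×3.40)/(7.72+1.56) = 75.71/9.280 = 8.158 mg/L.
Mixed L₀ = (7.72×2.53 + 1.56×61.0)/(9.280) = 114.7/9.280 = 12.36 mg/L.
Initial deficit D₀ = C_s − DO₀ = 11.0 − 8.158 = 2.842 mg/L.
D(0.276) = [0.385×12.36/(1.59−0.385)](e^(−0.385×0.276) − e^(−1.59×0.276)) + 2.842 e^(−1.59×0.276)
= 3.949 × (0.8992 − 0.6448) + 2.842 × 0.6448 = 2.837 mg/L.
DO = 11.0 − 2.837 = 8.163 mg/L.

DO ≈ 8.16 mg/L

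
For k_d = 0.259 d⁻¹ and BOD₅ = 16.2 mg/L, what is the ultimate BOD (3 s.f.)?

L₀ ≈ 22.3 mg/L

BOD₅ = L₀(1 − e^(−5k_d)) ⇒ L₀ = BOD₅ / (1 − e^(−5×0.259))
= 16.2 / (1 − 0.2739) = 16.2 / 0.7261 = 22.31 mg/L.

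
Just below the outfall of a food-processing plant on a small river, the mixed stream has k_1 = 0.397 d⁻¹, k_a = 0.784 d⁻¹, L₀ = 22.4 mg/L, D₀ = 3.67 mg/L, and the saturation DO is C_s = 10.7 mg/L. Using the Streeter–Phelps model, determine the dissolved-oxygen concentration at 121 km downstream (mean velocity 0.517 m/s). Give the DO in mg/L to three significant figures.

DO ≈ 5.17 mg/L

Travel time t = x/v = 121 km / (0.517 m/s) = 121000 m / 0.517 m/s = 234000 s = 2.709 d.
k_1 L₀/(k_a−k_1) = 0.397×22.4/(0.784−0.397) = 8.893/0.3870 = 22.98 mg/L.
e^(−k_1 t) = e^(−0.397×2.709) = 0.3412; e^(−k_a t) = e^(−0.784×2.709) = 0.1196.
D = 22.98 × (0.3412 − 0.1196) + 3.67 × 0.1196 = 5.092 + 0.4389 = 5.530 mg/L.
DO = C_s − D = 10.7 − 5.530 = 5.170 mg/L.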